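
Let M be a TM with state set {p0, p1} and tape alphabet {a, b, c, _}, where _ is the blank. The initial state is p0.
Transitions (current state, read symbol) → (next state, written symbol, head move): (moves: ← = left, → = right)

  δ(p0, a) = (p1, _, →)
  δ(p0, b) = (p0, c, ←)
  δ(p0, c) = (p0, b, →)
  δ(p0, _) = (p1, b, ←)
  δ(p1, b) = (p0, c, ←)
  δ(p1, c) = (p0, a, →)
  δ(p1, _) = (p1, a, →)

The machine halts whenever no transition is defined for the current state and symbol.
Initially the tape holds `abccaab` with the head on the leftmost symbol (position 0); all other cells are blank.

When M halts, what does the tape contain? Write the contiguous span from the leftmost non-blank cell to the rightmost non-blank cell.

abbb_ab

state=p0 head=0 tape=_[a]bccaab   (p0,a)→(p1,_,→)
state=p1 head=1 tape=__[b]ccaab   (p1,b)→(p0,c,←)
state=p0 head=0 tape=_[_]cccaab   (p0,_)→(p1,b,←)
state=p1 head=-1 tape=[_]bcccaab   (p1,_)→(p1,a,→)
state=p1 head=0 tape=a[b]cccaab   (p1,b)→(p0,c,←)
state=p0 head=-1 tape=[a]ccccaab   (p0,a)→(p1,_,→)
state=p1 head=0 tape=_[c]cccaab   (p1,c)→(p0,a,→)
state=p0 head=1 tape=_a[c]ccaab   (p0,c)→(p0,b,→)
state=p0 head=2 tape=_ab[c]caab   (p0,c)→(p0,b,→)
state=p0 head=3 tape=_abb[c]aab   (p0,c)→(p0,b,→)
state=p0 head=4 tape=_abbb[a]ab   (p0,a)→(p1,_,→)
state=p1 head=5 tape=_abbb_[a]b
The non-blank tape span at halt is abbb_ab.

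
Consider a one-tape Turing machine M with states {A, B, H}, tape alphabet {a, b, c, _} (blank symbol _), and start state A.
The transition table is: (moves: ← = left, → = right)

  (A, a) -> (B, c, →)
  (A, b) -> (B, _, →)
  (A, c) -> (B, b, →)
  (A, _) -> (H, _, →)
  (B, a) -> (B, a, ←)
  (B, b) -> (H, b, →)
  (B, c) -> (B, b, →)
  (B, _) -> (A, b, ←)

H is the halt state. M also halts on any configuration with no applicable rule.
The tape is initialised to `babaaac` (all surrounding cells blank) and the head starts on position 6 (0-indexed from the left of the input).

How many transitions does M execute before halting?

4

state=A head=6 tape=babaaa[c]__   (A,c)→(B,b,→)
state=B head=7 tape=babaaab[_]_   (B,_)→(A,b,←)
state=A head=6 tape=babaaa[b]b_   (A,b)→(B,_,→)
state=B head=7 tape=babaaa_[b]_   (B,b)→(H,b,→)
state=H head=8 tape=babaaa_b[_]
M halts after 4 transitions.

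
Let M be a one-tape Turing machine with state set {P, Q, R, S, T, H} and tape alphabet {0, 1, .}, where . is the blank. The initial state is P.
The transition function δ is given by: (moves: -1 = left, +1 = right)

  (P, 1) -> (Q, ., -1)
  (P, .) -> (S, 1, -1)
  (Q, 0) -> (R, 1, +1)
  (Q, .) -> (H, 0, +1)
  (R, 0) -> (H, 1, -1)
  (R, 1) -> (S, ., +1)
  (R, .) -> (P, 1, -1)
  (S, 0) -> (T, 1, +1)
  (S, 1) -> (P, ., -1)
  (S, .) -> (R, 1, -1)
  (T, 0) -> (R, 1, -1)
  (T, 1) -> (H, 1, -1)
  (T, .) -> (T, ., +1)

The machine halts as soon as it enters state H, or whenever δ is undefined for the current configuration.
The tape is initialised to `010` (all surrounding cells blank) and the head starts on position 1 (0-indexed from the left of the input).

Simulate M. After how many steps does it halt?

5

state=P head=1 tape=.0[1]0   (P,1)→(Q,.,-1)
state=Q head=0 tape=.[0].0   (Q,0)→(R,1,+1)
state=R head=1 tape=.1[.]0   (R,.)→(P,1,-1)
state=P head=0 tape=.[1]10   (P,1)→(Q,.,-1)
state=Q head=-1 tape=[.].10   (Q,.)→(H,0,+1)
state=H head=0 tape=0[.]10
M halts after 5 transitions.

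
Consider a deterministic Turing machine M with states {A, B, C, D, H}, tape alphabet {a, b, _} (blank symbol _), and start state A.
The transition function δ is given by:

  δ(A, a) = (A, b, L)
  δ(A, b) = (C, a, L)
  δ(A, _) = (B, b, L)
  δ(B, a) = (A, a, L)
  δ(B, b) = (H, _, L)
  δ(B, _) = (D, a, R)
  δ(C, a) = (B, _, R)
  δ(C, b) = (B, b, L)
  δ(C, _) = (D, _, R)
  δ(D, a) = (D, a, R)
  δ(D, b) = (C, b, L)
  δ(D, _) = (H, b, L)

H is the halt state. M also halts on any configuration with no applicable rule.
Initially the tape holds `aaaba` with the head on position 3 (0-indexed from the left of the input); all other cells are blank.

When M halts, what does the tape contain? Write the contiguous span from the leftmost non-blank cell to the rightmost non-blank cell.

babaa

A | __aaa[b]a   read b → write a, move L, go to C
C | __aa[a]aa   read a → write _, move R, go to B
B | __aa_[a]a   read a → write a, move L, go to A
A | __aa[_]aa   read _ → write b, move L, go to B
B | __a[a]baa   read a → write a, move L, go to A
A | __[a]abaa   read a → write b, move L, go to A
A | _[_]babaa   read _ → write b, move L, go to B
B | [_]bbabaa   read _ → write a, move R, go to D
D | a[b]babaa   read b → write b, move L, go to C
C | [a]bbabaa   read a → write _, move R, go to B
B | _[b]babaa   read b → write _, move L, go to H
H | [_]_babaa
The non-blank tape span at halt is babaa.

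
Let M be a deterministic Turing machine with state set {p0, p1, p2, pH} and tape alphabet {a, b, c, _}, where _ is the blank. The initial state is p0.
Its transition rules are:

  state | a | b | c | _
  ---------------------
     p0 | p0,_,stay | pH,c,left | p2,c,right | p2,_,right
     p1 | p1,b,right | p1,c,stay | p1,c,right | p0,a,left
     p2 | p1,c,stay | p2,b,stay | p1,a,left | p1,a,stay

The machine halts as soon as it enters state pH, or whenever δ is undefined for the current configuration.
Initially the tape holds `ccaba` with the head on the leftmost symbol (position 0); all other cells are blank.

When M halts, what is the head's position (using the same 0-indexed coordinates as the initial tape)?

p0 | [c]caba_   read c → write c, move right, go to p2
p2 | c[c]aba_   read c → write a, move left, go to p1
p1 | [c]aaba_   read c → write c, move right, go to p1
p1 | c[a]aba_   read a → write b, move right, go to p1
p1 | cb[a]ba_   read a → write b, move right, go to p1
p1 | cbb[b]a_   read b → write c, move stay, go to p1
p1 | cbb[c]a_   read c → write c, move right, go to p1
p1 | cbbc[a]_   read a → write b, move right, go to p1
p1 | cbbcb[_]   read _ → write a, move left, go to p0
p0 | cbbc[b]a   read b → write c, move left, go to pH
pH | cbb[c]ca
At halt the head is at cell 3.

3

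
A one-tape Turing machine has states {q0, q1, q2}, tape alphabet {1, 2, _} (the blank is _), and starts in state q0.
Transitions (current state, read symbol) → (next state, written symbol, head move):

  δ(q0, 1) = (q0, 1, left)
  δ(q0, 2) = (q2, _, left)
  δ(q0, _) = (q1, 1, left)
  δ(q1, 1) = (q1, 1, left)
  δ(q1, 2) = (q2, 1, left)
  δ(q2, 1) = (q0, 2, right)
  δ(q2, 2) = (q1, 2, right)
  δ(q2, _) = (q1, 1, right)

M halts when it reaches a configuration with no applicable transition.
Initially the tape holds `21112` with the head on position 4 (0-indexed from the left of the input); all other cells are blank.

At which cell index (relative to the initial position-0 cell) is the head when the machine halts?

q0 | __2111[2]   read 2 → write _, move left, go to q2
q2 | __211[1]_   read 1 → write 2, move right, go to q0
q0 | __2112[_]   read _ → write 1, move left, go to q1
q1 | __211[2]1   read 2 → write 1, move left, go to q2
q2 | __21[1]11   read 1 → write 2, move right, go to q0
q0 | __212[1]1   read 1 → write 1, move left, go to q0
q0 | __21[2]11   read 2 → write _, move left, go to q2
q2 | __2[1]_11   read 1 → write 2, move right, go to q0
q0 | __22[_]11   read _ → write 1, move left, go to q1
q1 | __2[2]111   read 2 → write 1, move left, go to q2
q2 | __[2]1111   read 2 → write 2, move right, go to q1
q1 | __2[1]111   read 1 → write 1, move left, go to q1
q1 | __[2]1111   read 2 → write 1, move left, go to q2
q2 | _[_]11111   read _ → write 1, move right, go to q1
q1 | _1[1]1111   read 1 → write 1, move left, go to q1
q1 | _[1]11111   read 1 → write 1, move left, go to q1
q1 | [_]111111
At halt the head is at cell -2.

-2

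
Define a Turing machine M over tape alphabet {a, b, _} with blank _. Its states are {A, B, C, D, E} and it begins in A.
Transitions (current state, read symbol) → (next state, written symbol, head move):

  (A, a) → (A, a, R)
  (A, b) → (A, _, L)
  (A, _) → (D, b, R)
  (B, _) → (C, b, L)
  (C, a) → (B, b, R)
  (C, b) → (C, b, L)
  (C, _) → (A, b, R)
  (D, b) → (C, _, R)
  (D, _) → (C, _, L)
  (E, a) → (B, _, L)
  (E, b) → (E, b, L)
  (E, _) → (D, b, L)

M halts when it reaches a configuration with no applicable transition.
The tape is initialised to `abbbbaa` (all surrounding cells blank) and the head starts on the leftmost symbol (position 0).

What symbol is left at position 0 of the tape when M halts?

A | [a]bbbbaa   read a → write a, move R, go to A
A | a[b]bbbaa   read b → write _, move L, go to A
A | [a]_bbbaa   read a → write a, move R, go to A
A | a[_]bbbaa   read _ → write b, move R, go to D
D | ab[b]bbaa   read b → write _, move R, go to C
C | ab_[b]baa   read b → write b, move L, go to C
C | ab[_]bbaa   read _ → write b, move R, go to A
A | abb[b]baa   read b → write _, move L, go to A
A | ab[b]_baa   read b → write _, move L, go to A
A | a[b]__baa   read b → write _, move L, go to A
A | [a]___baa   read a → write a, move R, go to A
A | a[_]__baa   read _ → write b, move R, go to D
D | ab[_]_baa   read _ → write _, move L, go to C
C | a[b]__baa   read b → write b, move L, go to C
C | [a]b__baa   read a → write b, move R, go to B
B | b[b]__baa
Cell 0 holds b when M halts.

b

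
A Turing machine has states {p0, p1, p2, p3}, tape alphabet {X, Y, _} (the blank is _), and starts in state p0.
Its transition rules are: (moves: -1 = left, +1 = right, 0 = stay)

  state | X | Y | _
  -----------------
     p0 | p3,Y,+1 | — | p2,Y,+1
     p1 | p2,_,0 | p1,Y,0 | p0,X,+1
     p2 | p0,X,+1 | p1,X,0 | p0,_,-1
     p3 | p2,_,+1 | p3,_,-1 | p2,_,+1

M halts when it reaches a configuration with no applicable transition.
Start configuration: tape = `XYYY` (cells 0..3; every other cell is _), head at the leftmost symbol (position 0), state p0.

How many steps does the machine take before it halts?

7

state=p0 head=0 tape=_[X]YYY   (p0,X)→(p3,Y,+1)
state=p3 head=1 tape=_Y[Y]YY   (p3,Y)→(p3,_,-1)
state=p3 head=0 tape=_[Y]_YY   (p3,Y)→(p3,_,-1)
state=p3 head=-1 tape=[_]__YY   (p3,_)→(p2,_,+1)
state=p2 head=0 tape=_[_]_YY   (p2,_)→(p0,_,-1)
state=p0 head=-1 tape=[_]__YY   (p0,_)→(p2,Y,+1)
state=p2 head=0 tape=Y[_]_YY   (p2,_)→(p0,_,-1)
state=p0 head=-1 tape=[Y]__YY
M halts after 7 transitions.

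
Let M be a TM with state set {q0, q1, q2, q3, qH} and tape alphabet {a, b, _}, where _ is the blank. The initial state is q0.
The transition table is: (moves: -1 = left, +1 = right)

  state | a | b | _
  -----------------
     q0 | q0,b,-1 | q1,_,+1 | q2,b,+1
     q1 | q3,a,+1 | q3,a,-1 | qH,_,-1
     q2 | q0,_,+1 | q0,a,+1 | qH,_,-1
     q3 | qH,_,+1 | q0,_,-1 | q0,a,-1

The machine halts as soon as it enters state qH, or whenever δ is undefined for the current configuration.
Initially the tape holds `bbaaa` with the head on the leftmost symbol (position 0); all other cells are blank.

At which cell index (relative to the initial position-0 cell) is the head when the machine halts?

2

q0 | _[b]baaa   read b → write _, move +1, go to q1
q1 | __[b]aaa   read b → write a, move -1, go to q3
q3 | _[_]aaaa   read _ → write a, move -1, go to q0
q0 | [_]aaaaa   read _ → write b, move +1, go to q2
q2 | b[a]aaaa   read a → write _, move +1, go to q0
q0 | b_[a]aaa   read a → write b, move -1, go to q0
q0 | b[_]baaa   read _ → write b, move +1, go to q2
q2 | bb[b]aaa   read b → write a, move +1, go to q0
q0 | bba[a]aa   read a → write b, move -1, go to q0
q0 | bb[a]baa   read a → write b, move -1, go to q0
q0 | b[b]bbaa   read b → write _, move +1, go to q1
q1 | b_[b]baa   read b → write a, move -1, go to q3
q3 | b[_]abaa   read _ → write a, move -1, go to q0
q0 | [b]aabaa   read b → write _, move +1, go to q1
q1 | _[a]abaa   read a → write a, move +1, go to q3
q3 | _a[a]baa   read a → write _, move +1, go to qH
qH | _a_[b]aa
At halt the head is at cell 2.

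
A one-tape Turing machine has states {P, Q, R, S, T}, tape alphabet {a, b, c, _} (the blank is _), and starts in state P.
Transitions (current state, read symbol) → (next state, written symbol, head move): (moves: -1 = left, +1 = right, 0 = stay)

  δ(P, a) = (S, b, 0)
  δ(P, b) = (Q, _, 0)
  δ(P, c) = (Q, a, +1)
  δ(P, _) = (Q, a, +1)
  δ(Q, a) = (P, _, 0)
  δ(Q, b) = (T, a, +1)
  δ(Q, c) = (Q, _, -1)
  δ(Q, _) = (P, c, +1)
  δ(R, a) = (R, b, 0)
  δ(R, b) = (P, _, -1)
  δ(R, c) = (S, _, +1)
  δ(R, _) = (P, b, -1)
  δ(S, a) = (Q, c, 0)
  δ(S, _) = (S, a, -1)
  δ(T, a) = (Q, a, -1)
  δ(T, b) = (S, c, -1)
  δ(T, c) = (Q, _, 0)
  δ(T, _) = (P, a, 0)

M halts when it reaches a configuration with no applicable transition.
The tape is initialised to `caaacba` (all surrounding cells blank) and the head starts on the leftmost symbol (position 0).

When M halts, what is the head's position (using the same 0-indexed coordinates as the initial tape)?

state=P head=0 tape=[c]aaacba   (P,c)→(Q,a,+1)
state=Q head=1 tape=a[a]aacba   (Q,a)→(P,_,0)
state=P head=1 tape=a[_]aacba   (P,_)→(Q,a,+1)
state=Q head=2 tape=aa[a]acba   (Q,a)→(P,_,0)
state=P head=2 tape=aa[_]acba   (P,_)→(Q,a,+1)
state=Q head=3 tape=aaa[a]cba   (Q,a)→(P,_,0)
state=P head=3 tape=aaa[_]cba   (P,_)→(Q,a,+1)
state=Q head=4 tape=aaaa[c]ba   (Q,c)→(Q,_,-1)
state=Q head=3 tape=aaa[a]_ba   (Q,a)→(P,_,0)
state=P head=3 tape=aaa[_]_ba   (P,_)→(Q,a,+1)
state=Q head=4 tape=aaaa[_]ba   (Q,_)→(P,c,+1)
state=P head=5 tape=aaaac[b]a   (P,b)→(Q,_,0)
state=Q head=5 tape=aaaac[_]a   (Q,_)→(P,c,+1)
state=P head=6 tape=aaaacc[a]   (P,a)→(S,b,0)
state=S head=6 tape=aaaacc[b]
At halt the head is at cell 6.

6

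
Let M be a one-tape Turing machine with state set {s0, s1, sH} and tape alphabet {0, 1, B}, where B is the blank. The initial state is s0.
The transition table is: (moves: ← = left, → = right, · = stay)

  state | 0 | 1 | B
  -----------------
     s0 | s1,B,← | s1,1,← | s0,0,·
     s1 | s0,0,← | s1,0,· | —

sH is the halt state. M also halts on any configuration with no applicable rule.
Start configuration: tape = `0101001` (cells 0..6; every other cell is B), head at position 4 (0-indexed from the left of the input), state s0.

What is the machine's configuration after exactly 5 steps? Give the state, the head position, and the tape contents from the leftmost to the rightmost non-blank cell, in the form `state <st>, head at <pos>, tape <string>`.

s0 | 0101[0]01   read 0 → write B, move ←, go to s1
s1 | 010[1]B01   read 1 → write 0, move ·, go to s1
s1 | 010[0]B01   read 0 → write 0, move ←, go to s0
s0 | 01[0]0B01   read 0 → write B, move ←, go to s1
s1 | 0[1]B0B01   read 1 → write 0, move ·, go to s1
s1 | 0[0]B0B01
After 5 steps: state s1, head at 1, tape 00B0B01.

state s1, head at 1, tape 00B0B01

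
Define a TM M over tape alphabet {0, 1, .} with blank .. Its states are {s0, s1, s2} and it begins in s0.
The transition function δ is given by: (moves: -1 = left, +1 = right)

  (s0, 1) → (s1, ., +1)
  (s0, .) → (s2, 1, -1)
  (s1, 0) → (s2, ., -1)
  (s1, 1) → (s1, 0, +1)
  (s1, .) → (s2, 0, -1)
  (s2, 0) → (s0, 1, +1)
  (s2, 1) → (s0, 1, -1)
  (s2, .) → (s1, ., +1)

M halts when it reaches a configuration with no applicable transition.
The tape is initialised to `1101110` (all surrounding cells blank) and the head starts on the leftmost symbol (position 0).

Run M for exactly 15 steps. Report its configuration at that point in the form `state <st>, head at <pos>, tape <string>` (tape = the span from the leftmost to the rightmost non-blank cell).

state s2, head at 5, tape 000000

state=s0 head=0 tape=.[1]101110   (s0,1)→(s1,.,+1)
state=s1 head=1 tape=..[1]01110   (s1,1)→(s1,0,+1)
state=s1 head=2 tape=..0[0]1110   (s1,0)→(s2,.,-1)
state=s2 head=1 tape=..[0].1110   (s2,0)→(s0,1,+1)
state=s0 head=2 tape=..1[.]1110   (s0,.)→(s2,1,-1)
state=s2 head=1 tape=..[1]11110   (s2,1)→(s0,1,-1)
state=s0 head=0 tape=.[.]111110   (s0,.)→(s2,1,-1)
state=s2 head=-1 tape=[.]1111110   (s2,.)→(s1,.,+1)
state=s1 head=0 tape=.[1]111110   (s1,1)→(s1,0,+1)
state=s1 head=1 tape=.0[1]11110   (s1,1)→(s1,0,+1)
state=s1 head=2 tape=.00[1]1110   (s1,1)→(s1,0,+1)
state=s1 head=3 tape=.000[1]110   (s1,1)→(s1,0,+1)
state=s1 head=4 tape=.0000[1]10   (s1,1)→(s1,0,+1)
state=s1 head=5 tape=.00000[1]0   (s1,1)→(s1,0,+1)
state=s1 head=6 tape=.000000[0]   (s1,0)→(s2,.,-1)
state=s2 head=5 tape=.00000[0].
After 15 steps: state s2, head at 5, tape 000000.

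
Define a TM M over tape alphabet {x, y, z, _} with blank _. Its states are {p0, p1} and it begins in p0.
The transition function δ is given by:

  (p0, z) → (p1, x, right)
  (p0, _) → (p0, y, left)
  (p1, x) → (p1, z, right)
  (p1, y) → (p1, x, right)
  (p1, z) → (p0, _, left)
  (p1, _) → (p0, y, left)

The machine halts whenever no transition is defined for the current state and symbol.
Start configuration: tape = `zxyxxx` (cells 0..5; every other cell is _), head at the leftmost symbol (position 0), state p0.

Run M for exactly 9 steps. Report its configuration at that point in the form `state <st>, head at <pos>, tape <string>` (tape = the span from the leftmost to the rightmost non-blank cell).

state=p0 head=0 tape=[z]xyxxx__   (p0,z)→(p1,x,right)
state=p1 head=1 tape=x[x]yxxx__   (p1,x)→(p1,z,right)
state=p1 head=2 tape=xz[y]xxx__   (p1,y)→(p1,x,right)
state=p1 head=3 tape=xzx[x]xx__   (p1,x)→(p1,z,right)
state=p1 head=4 tape=xzxz[x]x__   (p1,x)→(p1,z,right)
state=p1 head=5 tape=xzxzz[x]__   (p1,x)→(p1,z,right)
state=p1 head=6 tape=xzxzzz[_]_   (p1,_)→(p0,y,left)
state=p0 head=5 tape=xzxzz[z]y_   (p0,z)→(p1,x,right)
state=p1 head=6 tape=xzxzzx[y]_   (p1,y)→(p1,x,right)
state=p1 head=7 tape=xzxzzxx[_]
After 9 steps: state p1, head at 7, tape xzxzzxx.

state p1, head at 7, tape xzxzzxx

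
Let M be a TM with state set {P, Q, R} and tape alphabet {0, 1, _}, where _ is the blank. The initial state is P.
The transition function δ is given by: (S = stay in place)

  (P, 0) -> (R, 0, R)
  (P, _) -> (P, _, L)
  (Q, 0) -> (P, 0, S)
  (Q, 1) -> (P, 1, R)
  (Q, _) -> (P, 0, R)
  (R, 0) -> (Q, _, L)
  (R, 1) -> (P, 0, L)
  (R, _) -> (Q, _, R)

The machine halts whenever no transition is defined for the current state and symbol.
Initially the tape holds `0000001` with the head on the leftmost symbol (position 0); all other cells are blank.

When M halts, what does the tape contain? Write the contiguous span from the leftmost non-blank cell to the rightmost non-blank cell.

0_0_0_1

P | [0]000001_   read 0 → write 0, move R, go to R
R | 0[0]00001_   read 0 → write _, move L, go to Q
Q | [0]_00001_   read 0 → write 0, move S, go to P
P | [0]_00001_   read 0 → write 0, move R, go to R
R | 0[_]00001_   read _ → write _, move R, go to Q
Q | 0_[0]0001_   read 0 → write 0, move S, go to P
P | 0_[0]0001_   read 0 → write 0, move R, go to R
R | 0_0[0]001_   read 0 → write _, move L, go to Q
Q | 0_[0]_001_   read 0 → write 0, move S, go to P
P | 0_[0]_001_   read 0 → write 0, move R, go to R
R | 0_0[_]001_   read _ → write _, move R, go to Q
Q | 0_0_[0]01_   read 0 → write 0, move S, go to P
P | 0_0_[0]01_   read 0 → write 0, move R, go to R
R | 0_0_0[0]1_   read 0 → write _, move L, go to Q
Q | 0_0_[0]_1_   read 0 → write 0, move S, go to P
P | 0_0_[0]_1_   read 0 → write 0, move R, go to R
R | 0_0_0[_]1_   read _ → write _, move R, go to Q
Q | 0_0_0_[1]_   read 1 → write 1, move R, go to P
P | 0_0_0_1[_]   read _ → write _, move L, go to P
P | 0_0_0_[1]_
The non-blank tape span at halt is 0_0_0_1.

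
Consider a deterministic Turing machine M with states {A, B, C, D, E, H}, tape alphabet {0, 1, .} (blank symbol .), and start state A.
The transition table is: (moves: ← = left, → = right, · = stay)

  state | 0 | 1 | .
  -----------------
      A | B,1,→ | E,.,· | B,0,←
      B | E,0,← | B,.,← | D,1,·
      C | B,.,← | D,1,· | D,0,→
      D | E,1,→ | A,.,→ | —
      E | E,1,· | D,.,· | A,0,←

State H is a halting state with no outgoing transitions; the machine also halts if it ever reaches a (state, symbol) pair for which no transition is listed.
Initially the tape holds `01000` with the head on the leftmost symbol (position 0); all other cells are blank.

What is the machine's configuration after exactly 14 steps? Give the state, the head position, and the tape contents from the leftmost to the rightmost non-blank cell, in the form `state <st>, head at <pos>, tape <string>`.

state D, head at 2, tape 1..00

A | .[0]1000   read 0 → write 1, move →, go to B
B | .1[1]000   read 1 → write ., move ←, go to B
B | .[1].000   read 1 → write ., move ←, go to B
B | [.]..000   read . → write 1, move ·, go to D
D | [1]..000   read 1 → write ., move →, go to A
A | .[.].000   read . → write 0, move ←, go to B
B | [.]0.000   read . → write 1, move ·, go to D
D | [1]0.000   read 1 → write ., move →, go to A
A | .[0].000   read 0 → write 1, move →, go to B
B | .1[.]000   read . → write 1, move ·, go to D
D | .1[1]000   read 1 → write ., move →, go to A
A | .1.[0]00   read 0 → write 1, move →, go to B
B | .1.1[0]0   read 0 → write 0, move ←, go to E
E | .1.[1]00   read 1 → write ., move ·, go to D
D | .1.[.]00
After 14 steps: state D, head at 2, tape 1..00.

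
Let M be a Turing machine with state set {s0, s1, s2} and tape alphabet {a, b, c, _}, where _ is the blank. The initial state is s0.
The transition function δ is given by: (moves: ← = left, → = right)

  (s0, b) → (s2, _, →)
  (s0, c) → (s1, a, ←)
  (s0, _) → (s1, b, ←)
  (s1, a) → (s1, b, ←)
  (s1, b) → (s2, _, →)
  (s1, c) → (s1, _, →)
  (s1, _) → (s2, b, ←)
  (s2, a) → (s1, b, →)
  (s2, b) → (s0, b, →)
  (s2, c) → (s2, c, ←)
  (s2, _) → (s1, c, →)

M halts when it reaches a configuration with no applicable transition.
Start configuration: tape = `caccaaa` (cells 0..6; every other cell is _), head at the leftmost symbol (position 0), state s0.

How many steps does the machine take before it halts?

17

s0 | __[c]accaaa   read c → write a, move ←, go to s1
s1 | _[_]aaccaaa   read _ → write b, move ←, go to s2
s2 | [_]baaccaaa   read _ → write c, move →, go to s1
s1 | c[b]aaccaaa   read b → write _, move →, go to s2
s2 | c_[a]accaaa   read a → write b, move →, go to s1
s1 | c_b[a]ccaaa   read a → write b, move ←, go to s1
s1 | c_[b]bccaaa   read b → write _, move →, go to s2
s2 | c__[b]ccaaa   read b → write b, move →, go to s0
s0 | c__b[c]caaa   read c → write a, move ←, go to s1
s1 | c__[b]acaaa   read b → write _, move →, go to s2
s2 | c___[a]caaa   read a → write b, move →, go to s1
s1 | c___b[c]aaa   read c → write _, move →, go to s1
s1 | c___b_[a]aa   read a → write b, move ←, go to s1
s1 | c___b[_]baa   read _ → write b, move ←, go to s2
s2 | c___[b]bbaa   read b → write b, move →, go to s0
s0 | c___b[b]baa   read b → write _, move →, go to s2
s2 | c___b_[b]aa   read b → write b, move →, go to s0
s0 | c___b_b[a]a
M halts after 17 transitions.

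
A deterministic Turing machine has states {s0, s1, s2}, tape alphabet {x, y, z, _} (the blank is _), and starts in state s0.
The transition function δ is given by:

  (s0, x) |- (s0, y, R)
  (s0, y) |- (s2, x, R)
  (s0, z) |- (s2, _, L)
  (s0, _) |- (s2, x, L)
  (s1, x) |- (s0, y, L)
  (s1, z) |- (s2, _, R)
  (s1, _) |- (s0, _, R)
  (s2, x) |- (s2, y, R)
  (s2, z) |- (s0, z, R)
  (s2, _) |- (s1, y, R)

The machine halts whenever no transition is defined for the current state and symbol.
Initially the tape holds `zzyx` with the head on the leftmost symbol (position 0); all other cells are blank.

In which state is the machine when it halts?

s2

s0 | _[z]zyx___   read z → write _, move L, go to s2
s2 | [_]_zyx___   read _ → write y, move R, go to s1
s1 | y[_]zyx___   read _ → write _, move R, go to s0
s0 | y_[z]yx___   read z → write _, move L, go to s2
s2 | y[_]_yx___   read _ → write y, move R, go to s1
s1 | yy[_]yx___   read _ → write _, move R, go to s0
s0 | yy_[y]x___   read y → write x, move R, go to s2
s2 | yy_x[x]___   read x → write y, move R, go to s2
s2 | yy_xy[_]__   read _ → write y, move R, go to s1
s1 | yy_xyy[_]_   read _ → write _, move R, go to s0
s0 | yy_xyy_[_]   read _ → write x, move L, go to s2
s2 | yy_xyy[_]x   read _ → write y, move R, go to s1
s1 | yy_xyyy[x]   read x → write y, move L, go to s0
s0 | yy_xyy[y]y   read y → write x, move R, go to s2
s2 | yy_xyyx[y]
No transition is defined for (s2, y); M halts in state s2.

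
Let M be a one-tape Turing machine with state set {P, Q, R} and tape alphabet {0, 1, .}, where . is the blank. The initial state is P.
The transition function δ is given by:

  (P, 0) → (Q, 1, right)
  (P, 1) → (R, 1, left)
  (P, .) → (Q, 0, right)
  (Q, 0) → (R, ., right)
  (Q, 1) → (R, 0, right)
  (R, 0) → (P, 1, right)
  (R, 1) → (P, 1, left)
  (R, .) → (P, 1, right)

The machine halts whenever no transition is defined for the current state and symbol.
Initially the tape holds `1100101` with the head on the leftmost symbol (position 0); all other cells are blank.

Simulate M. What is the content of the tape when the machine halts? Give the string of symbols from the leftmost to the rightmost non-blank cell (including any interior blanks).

01101111010

state=P head=0 tape=..[1]100101...   (P,1)→(R,1,left)
state=R head=-1 tape=.[.]1100101...   (R,.)→(P,1,right)
state=P head=0 tape=.1[1]100101...   (P,1)→(R,1,left)
state=R head=-1 tape=.[1]1100101...   (R,1)→(P,1,left)
state=P head=-2 tape=[.]11100101...   (P,.)→(Q,0,right)
state=Q head=-1 tape=0[1]1100101...   (Q,1)→(R,0,right)
state=R head=0 tape=00[1]100101...   (R,1)→(P,1,left)
state=P head=-1 tape=0[0]1100101...   (P,0)→(Q,1,right)
state=Q head=0 tape=01[1]100101...   (Q,1)→(R,0,right)
state=R head=1 tape=010[1]00101...   (R,1)→(P,1,left)
state=P head=0 tape=01[0]100101...   (P,0)→(Q,1,right)
state=Q head=1 tape=011[1]00101...   (Q,1)→(R,0,right)
state=R head=2 tape=0110[0]0101...   (R,0)→(P,1,right)
state=P head=3 tape=01101[0]101...   (P,0)→(Q,1,right)
state=Q head=4 tape=011011[1]01...   (Q,1)→(R,0,right)
state=R head=5 tape=0110110[0]1...   (R,0)→(P,1,right)
state=P head=6 tape=01101101[1]...   (P,1)→(R,1,left)
state=R head=5 tape=0110110[1]1...   (R,1)→(P,1,left)
state=P head=4 tape=011011[0]11...   (P,0)→(Q,1,right)
state=Q head=5 tape=0110111[1]1...   (Q,1)→(R,0,right)
state=R head=6 tape=01101110[1]...   (R,1)→(P,1,left)
state=P head=5 tape=0110111[0]1...   (P,0)→(Q,1,right)
state=Q head=6 tape=01101111[1]...   (Q,1)→(R,0,right)
state=R head=7 tape=011011110[.]..   (R,.)→(P,1,right)
state=P head=8 tape=0110111101[.].   (P,.)→(Q,0,right)
state=Q head=9 tape=01101111010[.]
The non-blank tape span at halt is 01101111010.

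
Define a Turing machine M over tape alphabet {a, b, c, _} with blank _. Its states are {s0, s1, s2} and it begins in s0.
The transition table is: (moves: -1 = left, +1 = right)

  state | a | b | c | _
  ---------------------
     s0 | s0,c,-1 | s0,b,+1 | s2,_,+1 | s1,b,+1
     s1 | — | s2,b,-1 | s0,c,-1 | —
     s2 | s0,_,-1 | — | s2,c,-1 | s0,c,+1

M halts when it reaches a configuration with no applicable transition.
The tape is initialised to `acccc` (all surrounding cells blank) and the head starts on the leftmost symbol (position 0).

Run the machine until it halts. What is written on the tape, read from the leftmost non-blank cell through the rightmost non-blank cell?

state=s0 head=0 tape=_[a]cccc___   (s0,a)→(s0,c,-1)
state=s0 head=-1 tape=[_]ccccc___   (s0,_)→(s1,b,+1)
state=s1 head=0 tape=b[c]cccc___   (s1,c)→(s0,c,-1)
state=s0 head=-1 tape=[b]ccccc___   (s0,b)→(s0,b,+1)
state=s0 head=0 tape=b[c]cccc___   (s0,c)→(s2,_,+1)
state=s2 head=1 tape=b_[c]ccc___   (s2,c)→(s2,c,-1)
state=s2 head=0 tape=b[_]cccc___   (s2,_)→(s0,c,+1)
state=s0 head=1 tape=bc[c]ccc___   (s0,c)→(s2,_,+1)
state=s2 head=2 tape=bc_[c]cc___   (s2,c)→(s2,c,-1)
state=s2 head=1 tape=bc[_]ccc___   (s2,_)→(s0,c,+1)
state=s0 head=2 tape=bcc[c]cc___   (s0,c)→(s2,_,+1)
state=s2 head=3 tape=bcc_[c]c___   (s2,c)→(s2,c,-1)
state=s2 head=2 tape=bcc[_]cc___   (s2,_)→(s0,c,+1)
state=s0 head=3 tape=bccc[c]c___   (s0,c)→(s2,_,+1)
state=s2 head=4 tape=bccc_[c]___   (s2,c)→(s2,c,-1)
state=s2 head=3 tape=bccc[_]c___   (s2,_)→(s0,c,+1)
state=s0 head=4 tape=bcccc[c]___   (s0,c)→(s2,_,+1)
state=s2 head=5 tape=bcccc_[_]__   (s2,_)→(s0,c,+1)
state=s0 head=6 tape=bcccc_c[_]_   (s0,_)→(s1,b,+1)
state=s1 head=7 tape=bcccc_cb[_]
The non-blank tape span at halt is bcccc_cb.

bcccc_cb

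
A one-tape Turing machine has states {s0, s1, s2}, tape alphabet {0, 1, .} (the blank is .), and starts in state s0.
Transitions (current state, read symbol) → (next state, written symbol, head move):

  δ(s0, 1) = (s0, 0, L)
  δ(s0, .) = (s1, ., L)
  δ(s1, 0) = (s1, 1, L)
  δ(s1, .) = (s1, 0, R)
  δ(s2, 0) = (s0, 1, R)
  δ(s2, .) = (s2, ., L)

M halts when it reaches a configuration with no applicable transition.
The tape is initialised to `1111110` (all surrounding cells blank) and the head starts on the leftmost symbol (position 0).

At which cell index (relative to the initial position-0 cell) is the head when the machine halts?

-2

s0 | ...[1]111110   read 1 → write 0, move L, go to s0
s0 | ..[.]0111110   read . → write ., move L, go to s1
s1 | .[.].0111110   read . → write 0, move R, go to s1
s1 | .0[.]0111110   read . → write 0, move R, go to s1
s1 | .00[0]111110   read 0 → write 1, move L, go to s1
s1 | .0[0]1111110   read 0 → write 1, move L, go to s1
s1 | .[0]11111110   read 0 → write 1, move L, go to s1
s1 | [.]111111110   read . → write 0, move R, go to s1
s1 | 0[1]11111110
At halt the head is at cell -2.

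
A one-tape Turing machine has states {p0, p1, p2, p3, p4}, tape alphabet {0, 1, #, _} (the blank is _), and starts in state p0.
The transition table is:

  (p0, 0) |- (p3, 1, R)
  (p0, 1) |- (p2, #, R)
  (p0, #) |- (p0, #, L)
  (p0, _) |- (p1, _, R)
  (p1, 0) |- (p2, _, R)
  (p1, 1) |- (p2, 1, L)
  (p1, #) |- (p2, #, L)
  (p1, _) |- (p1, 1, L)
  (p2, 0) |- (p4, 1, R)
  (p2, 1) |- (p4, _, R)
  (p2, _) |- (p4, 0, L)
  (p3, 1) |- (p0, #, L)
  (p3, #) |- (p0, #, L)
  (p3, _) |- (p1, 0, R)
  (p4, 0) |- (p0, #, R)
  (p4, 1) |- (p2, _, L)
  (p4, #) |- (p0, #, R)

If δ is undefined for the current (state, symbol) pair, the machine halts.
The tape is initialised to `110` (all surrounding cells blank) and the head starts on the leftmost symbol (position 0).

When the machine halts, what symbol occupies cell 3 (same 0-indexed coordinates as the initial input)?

p0 | [1]10__   read 1 → write #, move R, go to p2
p2 | #[1]0__   read 1 → write _, move R, go to p4
p4 | #_[0]__   read 0 → write #, move R, go to p0
p0 | #_#[_]_   read _ → write _, move R, go to p1
p1 | #_#_[_]   read _ → write 1, move L, go to p1
p1 | #_#[_]1   read _ → write 1, move L, go to p1
p1 | #_[#]11   read # → write #, move L, go to p2
p2 | #[_]#11   read _ → write 0, move L, go to p4
p4 | [#]0#11   read # → write #, move R, go to p0
p0 | #[0]#11   read 0 → write 1, move R, go to p3
p3 | #1[#]11   read # → write #, move L, go to p0
p0 | #[1]#11   read 1 → write #, move R, go to p2
p2 | ##[#]11
Cell 3 holds 1 when M halts.

1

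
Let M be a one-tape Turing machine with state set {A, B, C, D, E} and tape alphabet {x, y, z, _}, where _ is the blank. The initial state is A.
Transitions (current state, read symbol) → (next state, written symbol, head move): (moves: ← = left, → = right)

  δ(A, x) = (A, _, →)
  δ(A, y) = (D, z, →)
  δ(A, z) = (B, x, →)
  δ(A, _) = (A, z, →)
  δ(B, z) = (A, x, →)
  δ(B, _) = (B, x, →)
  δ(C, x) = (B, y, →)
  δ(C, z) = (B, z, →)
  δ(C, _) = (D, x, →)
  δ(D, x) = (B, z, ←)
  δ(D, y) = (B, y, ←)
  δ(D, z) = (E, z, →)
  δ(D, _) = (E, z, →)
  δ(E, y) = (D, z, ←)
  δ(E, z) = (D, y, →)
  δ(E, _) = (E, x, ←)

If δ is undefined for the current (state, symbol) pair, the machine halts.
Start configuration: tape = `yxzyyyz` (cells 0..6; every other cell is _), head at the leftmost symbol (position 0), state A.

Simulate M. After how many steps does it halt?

16

A | [y]xzyyyz_   read y → write z, move →, go to D
D | z[x]zyyyz_   read x → write z, move ←, go to B
B | [z]zzyyyz_   read z → write x, move →, go to A
A | x[z]zyyyz_   read z → write x, move →, go to B
B | xx[z]yyyz_   read z → write x, move →, go to A
A | xxx[y]yyz_   read y → write z, move →, go to D
D | xxxz[y]yz_   read y → write y, move ←, go to B
B | xxx[z]yyz_   read z → write x, move →, go to A
A | xxxx[y]yz_   read y → write z, move →, go to D
D | xxxxz[y]z_   read y → write y, move ←, go to B
B | xxxx[z]yz_   read z → write x, move →, go to A
A | xxxxx[y]z_   read y → write z, move →, go to D
D | xxxxxz[z]_   read z → write z, move →, go to E
E | xxxxxzz[_]   read _ → write x, move ←, go to E
E | xxxxxz[z]x   read z → write y, move →, go to D
D | xxxxxzy[x]   read x → write z, move ←, go to B
B | xxxxxz[y]z
M halts after 16 transitions.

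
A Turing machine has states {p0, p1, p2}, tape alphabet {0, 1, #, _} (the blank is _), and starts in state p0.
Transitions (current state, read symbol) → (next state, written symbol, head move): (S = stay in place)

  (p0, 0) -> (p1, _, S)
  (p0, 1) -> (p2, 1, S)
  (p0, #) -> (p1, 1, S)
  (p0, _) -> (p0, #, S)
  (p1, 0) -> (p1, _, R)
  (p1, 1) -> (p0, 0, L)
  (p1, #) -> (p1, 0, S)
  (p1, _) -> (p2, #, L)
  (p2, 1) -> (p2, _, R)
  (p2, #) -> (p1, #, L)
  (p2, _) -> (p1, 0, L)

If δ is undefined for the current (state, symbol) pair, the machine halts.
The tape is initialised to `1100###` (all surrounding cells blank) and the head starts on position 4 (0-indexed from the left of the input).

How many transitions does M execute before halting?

4

p0 | 1100[#]##   read # → write 1, move S, go to p1
p1 | 1100[1]##   read 1 → write 0, move L, go to p0
p0 | 110[0]0##   read 0 → write _, move S, go to p1
p1 | 110[_]0##   read _ → write #, move L, go to p2
p2 | 11[0]#0##
M halts after 4 transitions.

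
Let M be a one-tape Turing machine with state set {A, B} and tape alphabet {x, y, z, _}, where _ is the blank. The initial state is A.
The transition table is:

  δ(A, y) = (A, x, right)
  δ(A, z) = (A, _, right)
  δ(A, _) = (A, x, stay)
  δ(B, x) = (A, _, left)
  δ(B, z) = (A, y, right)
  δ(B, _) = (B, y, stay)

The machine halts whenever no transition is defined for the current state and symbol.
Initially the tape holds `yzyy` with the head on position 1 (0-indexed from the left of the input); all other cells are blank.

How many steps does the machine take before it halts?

4

state=A head=1 tape=y[z]yy_   (A,z)→(A,_,right)
state=A head=2 tape=y_[y]y_   (A,y)→(A,x,right)
state=A head=3 tape=y_x[y]_   (A,y)→(A,x,right)
state=A head=4 tape=y_xx[_]   (A,_)→(A,x,stay)
state=A head=4 tape=y_xx[x]
M halts after 4 transitions.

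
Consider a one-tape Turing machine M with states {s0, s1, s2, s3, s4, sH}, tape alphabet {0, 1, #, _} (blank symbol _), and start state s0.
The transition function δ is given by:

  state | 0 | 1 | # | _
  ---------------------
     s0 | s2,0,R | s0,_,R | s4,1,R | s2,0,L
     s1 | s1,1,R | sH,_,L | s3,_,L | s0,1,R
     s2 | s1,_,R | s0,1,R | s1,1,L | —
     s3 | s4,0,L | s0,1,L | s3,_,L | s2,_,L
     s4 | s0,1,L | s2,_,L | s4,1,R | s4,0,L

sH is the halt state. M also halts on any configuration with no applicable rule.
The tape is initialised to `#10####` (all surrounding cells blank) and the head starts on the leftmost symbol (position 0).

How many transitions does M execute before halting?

state=s0 head=0 tape=[#]10####   (s0,#)→(s4,1,R)
state=s4 head=1 tape=1[1]0####   (s4,1)→(s2,_,L)
state=s2 head=0 tape=[1]_0####   (s2,1)→(s0,1,R)
state=s0 head=1 tape=1[_]0####   (s0,_)→(s2,0,L)
state=s2 head=0 tape=[1]00####   (s2,1)→(s0,1,R)
state=s0 head=1 tape=1[0]0####   (s0,0)→(s2,0,R)
state=s2 head=2 tape=10[0]####   (s2,0)→(s1,_,R)
state=s1 head=3 tape=10_[#]###   (s1,#)→(s3,_,L)
state=s3 head=2 tape=10[_]_###   (s3,_)→(s2,_,L)
state=s2 head=1 tape=1[0]__###   (s2,0)→(s1,_,R)
state=s1 head=2 tape=1_[_]_###   (s1,_)→(s0,1,R)
state=s0 head=3 tape=1_1[_]###   (s0,_)→(s2,0,L)
state=s2 head=2 tape=1_[1]0###   (s2,1)→(s0,1,R)
state=s0 head=3 tape=1_1[0]###   (s0,0)→(s2,0,R)
state=s2 head=4 tape=1_10[#]##   (s2,#)→(s1,1,L)
state=s1 head=3 tape=1_1[0]1##   (s1,0)→(s1,1,R)
state=s1 head=4 tape=1_11[1]##   (s1,1)→(sH,_,L)
state=sH head=3 tape=1_1[1]_##
M halts after 17 transitions.

17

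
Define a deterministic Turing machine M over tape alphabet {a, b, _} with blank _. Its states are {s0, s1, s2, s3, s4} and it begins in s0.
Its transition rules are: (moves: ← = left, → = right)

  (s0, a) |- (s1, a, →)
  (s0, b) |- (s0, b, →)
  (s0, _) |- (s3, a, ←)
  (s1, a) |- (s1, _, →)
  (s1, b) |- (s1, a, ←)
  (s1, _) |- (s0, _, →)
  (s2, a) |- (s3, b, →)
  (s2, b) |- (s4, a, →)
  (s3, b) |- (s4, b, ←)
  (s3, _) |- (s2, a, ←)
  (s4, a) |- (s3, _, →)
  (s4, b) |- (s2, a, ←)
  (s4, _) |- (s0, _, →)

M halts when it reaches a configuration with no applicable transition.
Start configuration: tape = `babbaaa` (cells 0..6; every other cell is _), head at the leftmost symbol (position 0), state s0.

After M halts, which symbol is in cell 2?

s0 | [b]abbaaa__   read b → write b, move →, go to s0
s0 | b[a]bbaaa__   read a → write a, move →, go to s1
s1 | ba[b]baaa__   read b → write a, move ←, go to s1
s1 | b[a]abaaa__   read a → write _, move →, go to s1
s1 | b_[a]baaa__   read a → write _, move →, go to s1
s1 | b__[b]aaa__   read b → write a, move ←, go to s1
s1 | b_[_]aaaa__   read _ → write _, move →, go to s0
s0 | b__[a]aaa__   read a → write a, move →, go to s1
s1 | b__a[a]aa__   read a → write _, move →, go to s1
s1 | b__a_[a]a__   read a → write _, move →, go to s1
s1 | b__a__[a]__   read a → write _, move →, go to s1
s1 | b__a___[_]_   read _ → write _, move →, go to s0
s0 | b__a____[_]   read _ → write a, move ←, go to s3
s3 | b__a___[_]a   read _ → write a, move ←, go to s2
s2 | b__a__[_]aa
Cell 2 holds _ when M halts.

_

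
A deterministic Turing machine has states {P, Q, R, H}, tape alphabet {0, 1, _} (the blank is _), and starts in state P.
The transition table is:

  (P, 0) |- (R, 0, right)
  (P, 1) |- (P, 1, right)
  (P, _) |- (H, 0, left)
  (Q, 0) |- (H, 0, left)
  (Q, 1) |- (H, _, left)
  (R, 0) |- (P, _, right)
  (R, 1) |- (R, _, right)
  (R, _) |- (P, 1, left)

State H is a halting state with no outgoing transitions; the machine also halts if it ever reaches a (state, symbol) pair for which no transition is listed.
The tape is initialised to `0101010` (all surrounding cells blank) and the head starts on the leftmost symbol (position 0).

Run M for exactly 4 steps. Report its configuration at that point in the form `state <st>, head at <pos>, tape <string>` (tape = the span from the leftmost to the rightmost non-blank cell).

state P, head at 4, tape 0__1010

P | [0]101010   read 0 → write 0, move right, go to R
R | 0[1]01010   read 1 → write _, move right, go to R
R | 0_[0]1010   read 0 → write _, move right, go to P
P | 0__[1]010   read 1 → write 1, move right, go to P
P | 0__1[0]10
After 4 steps: state P, head at 4, tape 0__1010.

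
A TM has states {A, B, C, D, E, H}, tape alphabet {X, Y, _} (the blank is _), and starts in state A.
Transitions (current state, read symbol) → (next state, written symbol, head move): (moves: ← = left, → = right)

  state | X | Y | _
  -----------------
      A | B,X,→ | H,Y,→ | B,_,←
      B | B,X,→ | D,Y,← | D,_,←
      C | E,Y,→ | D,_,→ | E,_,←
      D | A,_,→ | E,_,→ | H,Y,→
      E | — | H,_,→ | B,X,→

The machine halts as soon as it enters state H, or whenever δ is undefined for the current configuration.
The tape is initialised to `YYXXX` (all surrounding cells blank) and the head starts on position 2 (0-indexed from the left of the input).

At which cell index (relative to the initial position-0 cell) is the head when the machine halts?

A | YY[X]XX_   read X → write X, move →, go to B
B | YYX[X]X_   read X → write X, move →, go to B
B | YYXX[X]_   read X → write X, move →, go to B
B | YYXXX[_]   read _ → write _, move ←, go to D
D | YYXX[X]_   read X → write _, move →, go to A
A | YYXX_[_]   read _ → write _, move ←, go to B
B | YYXX[_]_   read _ → write _, move ←, go to D
D | YYX[X]__   read X → write _, move →, go to A
A | YYX_[_]_   read _ → write _, move ←, go to B
B | YYX[_]__   read _ → write _, move ←, go to D
D | YY[X]___   read X → write _, move →, go to A
A | YY_[_]__   read _ → write _, move ←, go to B
B | YY[_]___   read _ → write _, move ←, go to D
D | Y[Y]____   read Y → write _, move →, go to E
E | Y_[_]___   read _ → write X, move →, go to B
B | Y_X[_]__   read _ → write _, move ←, go to D
D | Y_[X]___   read X → write _, move →, go to A
A | Y__[_]__   read _ → write _, move ←, go to B
B | Y_[_]___   read _ → write _, move ←, go to D
D | Y[_]____   read _ → write Y, move →, go to H
H | YY[_]___
At halt the head is at cell 2.

2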